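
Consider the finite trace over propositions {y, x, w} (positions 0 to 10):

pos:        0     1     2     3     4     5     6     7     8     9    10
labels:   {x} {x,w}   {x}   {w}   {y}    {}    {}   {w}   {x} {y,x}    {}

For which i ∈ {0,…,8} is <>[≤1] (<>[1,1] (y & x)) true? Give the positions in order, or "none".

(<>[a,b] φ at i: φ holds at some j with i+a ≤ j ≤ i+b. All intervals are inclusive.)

7, 8

Evaluate at each i in [0,8]:
  i=0: ✗ (none in [0,1])
  i=1: ✗ (none in [1,2])
  i=2: ✗ (none in [2,3])
  i=3: ✗ (none in [3,4])
  i=4: ✗ (none in [4,5])
  i=5: ✗ (none in [5,6])
  i=6: ✗ (none in [6,7])
  i=7: ✓ (witness j=8)
  i=8: ✓ (witness j=8)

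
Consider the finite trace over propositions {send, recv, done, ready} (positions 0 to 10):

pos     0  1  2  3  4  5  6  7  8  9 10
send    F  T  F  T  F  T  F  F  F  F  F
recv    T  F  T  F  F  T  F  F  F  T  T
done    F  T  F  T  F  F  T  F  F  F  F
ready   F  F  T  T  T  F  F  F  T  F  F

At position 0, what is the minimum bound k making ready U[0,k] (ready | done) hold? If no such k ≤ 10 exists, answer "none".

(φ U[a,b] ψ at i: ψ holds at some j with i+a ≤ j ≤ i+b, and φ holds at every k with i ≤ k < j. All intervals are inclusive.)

Need earliest j ≥ 0 with (ready | done), and ready at every k in [0,j-1].
  j=0: rhs fails.
  j=1: rhs holds but lhs fails at k=0.
  j=2: rhs holds but lhs fails at k=0.
  j=3: rhs holds but lhs fails at k=0.
  j=4: rhs holds but lhs fails at k=0.
  j=5: rhs fails.
  j=6: rhs holds but lhs fails at k=0.
  j=7: rhs fails.
  j=8: rhs holds but lhs fails at k=0.
  j=9: rhs fails.
  j=10: rhs fails.
No witness within the range → none.

none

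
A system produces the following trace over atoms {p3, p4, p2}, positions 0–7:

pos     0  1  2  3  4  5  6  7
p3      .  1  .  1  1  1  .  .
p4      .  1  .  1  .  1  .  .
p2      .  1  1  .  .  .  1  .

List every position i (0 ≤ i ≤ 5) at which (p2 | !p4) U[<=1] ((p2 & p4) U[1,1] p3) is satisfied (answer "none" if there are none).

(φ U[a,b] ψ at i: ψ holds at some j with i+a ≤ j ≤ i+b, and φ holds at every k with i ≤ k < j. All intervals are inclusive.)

Evaluate at each i in [0,5]:
  i=0: ✗ (no rhs in [0,1])
  i=1: ✗ (no rhs in [1,2])
  i=2: ✗ (no rhs in [2,3])
  i=3: ✗ (no rhs in [3,4])
  i=4: ✗ (no rhs in [4,5])
  i=5: ✗ (no rhs in [5,6])

none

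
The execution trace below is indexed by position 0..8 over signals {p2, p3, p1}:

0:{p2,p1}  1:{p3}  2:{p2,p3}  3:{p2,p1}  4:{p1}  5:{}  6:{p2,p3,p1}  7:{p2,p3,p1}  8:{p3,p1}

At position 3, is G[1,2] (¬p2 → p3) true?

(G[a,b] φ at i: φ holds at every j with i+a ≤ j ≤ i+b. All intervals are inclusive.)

False

Check (¬p2 → p3) at every j in [4,5]:
  j=4: antecedent true; consequent false → ✗
  j=5: antecedent true; consequent false → ✗
Fails at j=4 → formula fails.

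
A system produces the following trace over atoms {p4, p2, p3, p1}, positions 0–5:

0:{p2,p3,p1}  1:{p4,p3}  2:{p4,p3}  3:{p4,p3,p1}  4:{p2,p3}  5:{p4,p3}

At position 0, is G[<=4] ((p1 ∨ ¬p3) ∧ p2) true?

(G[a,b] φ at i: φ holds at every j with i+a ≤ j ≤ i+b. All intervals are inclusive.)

Does not hold

Check ((p1 ∨ ¬p3) ∧ p2) at every j in [0,4]:
  j=0: true
  j=1: false
  j=2: false
  j=3: false
  j=4: false
Fails at j=1 → formula fails.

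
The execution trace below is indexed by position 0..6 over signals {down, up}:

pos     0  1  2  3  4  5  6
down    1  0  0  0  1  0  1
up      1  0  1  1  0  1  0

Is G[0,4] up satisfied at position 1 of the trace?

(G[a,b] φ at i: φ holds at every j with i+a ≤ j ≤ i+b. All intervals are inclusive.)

Does not hold

Check up at every j in [1,5]:
  j=1: false
  j=2: true
  j=3: true
  j=4: false
  j=5: true
Fails at j=1 → formula fails.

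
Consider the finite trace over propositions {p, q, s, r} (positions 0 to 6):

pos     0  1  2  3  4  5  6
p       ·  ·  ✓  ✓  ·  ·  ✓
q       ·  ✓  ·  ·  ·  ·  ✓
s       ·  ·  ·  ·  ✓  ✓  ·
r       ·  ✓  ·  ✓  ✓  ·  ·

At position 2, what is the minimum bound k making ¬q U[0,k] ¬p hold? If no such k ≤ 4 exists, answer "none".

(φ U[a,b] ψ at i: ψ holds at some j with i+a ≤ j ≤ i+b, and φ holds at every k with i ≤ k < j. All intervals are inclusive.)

Need earliest j ≥ 2 with ¬p, and ¬q at every k in [2,j-1].
  j=2: rhs fails.
  j=3: rhs fails.
  j=4: rhs holds; lhs holds on [2,3]. k = 2.

2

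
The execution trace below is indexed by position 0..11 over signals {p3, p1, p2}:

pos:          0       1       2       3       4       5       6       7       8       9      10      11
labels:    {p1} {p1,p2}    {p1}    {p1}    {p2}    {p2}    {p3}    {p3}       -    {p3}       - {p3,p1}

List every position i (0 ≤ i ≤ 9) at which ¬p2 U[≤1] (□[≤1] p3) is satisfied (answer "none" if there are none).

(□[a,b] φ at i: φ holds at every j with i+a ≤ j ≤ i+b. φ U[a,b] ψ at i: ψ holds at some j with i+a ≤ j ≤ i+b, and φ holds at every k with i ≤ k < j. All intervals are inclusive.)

6

Evaluate at each i in [0,9]:
  i=0: ✗ (no rhs in [0,1])
  i=1: ✗ (no rhs in [1,2])
  i=2: ✗ (no rhs in [2,3])
  i=3: ✗ (no rhs in [3,4])
  i=4: ✗ (no rhs in [4,5])
  i=5: ✗ (lhs fails at k=5 before rhs at j=6)
  i=6: ✓ (rhs at j=6)
  i=7: ✗ (no rhs in [7,8])
  i=8: ✗ (no rhs in [8,9])
  i=9: ✗ (no rhs in [9,10])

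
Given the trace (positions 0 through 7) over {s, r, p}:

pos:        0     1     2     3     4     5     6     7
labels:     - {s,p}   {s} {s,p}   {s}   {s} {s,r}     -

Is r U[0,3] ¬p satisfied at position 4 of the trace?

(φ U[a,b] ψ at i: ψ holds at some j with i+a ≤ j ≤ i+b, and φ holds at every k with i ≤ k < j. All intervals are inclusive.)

Yes

Need some j in [4,7] with ¬p, and r at every k in [4,j-1].
  j=4: ¬p holds; no prefix to check → satisfied.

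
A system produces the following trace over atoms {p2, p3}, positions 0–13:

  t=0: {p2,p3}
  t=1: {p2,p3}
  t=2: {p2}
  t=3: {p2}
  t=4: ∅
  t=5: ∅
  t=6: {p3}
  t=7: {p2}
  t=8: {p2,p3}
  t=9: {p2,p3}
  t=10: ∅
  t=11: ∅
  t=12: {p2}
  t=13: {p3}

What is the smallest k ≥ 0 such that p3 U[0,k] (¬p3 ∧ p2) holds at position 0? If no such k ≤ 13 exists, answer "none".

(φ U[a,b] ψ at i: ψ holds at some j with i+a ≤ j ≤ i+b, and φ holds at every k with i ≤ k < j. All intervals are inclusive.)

2

Need earliest j ≥ 0 with (¬p3 ∧ p2), and p3 at every k in [0,j-1].
  j=0: rhs fails.
  j=1: rhs fails.
  j=2: rhs holds; lhs holds on [0,1]. k = 2.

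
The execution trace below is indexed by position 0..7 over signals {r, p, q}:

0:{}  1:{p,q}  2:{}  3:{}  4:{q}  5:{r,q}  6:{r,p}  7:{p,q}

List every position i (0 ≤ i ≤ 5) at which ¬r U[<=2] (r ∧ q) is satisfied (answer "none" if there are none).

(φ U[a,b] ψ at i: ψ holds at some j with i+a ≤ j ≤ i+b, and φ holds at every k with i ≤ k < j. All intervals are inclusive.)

3, 4, 5

Evaluate at each i in [0,5]:
  i=0: ✗ (no rhs in [0,2])
  i=1: ✗ (no rhs in [1,3])
  i=2: ✗ (no rhs in [2,4])
  i=3: ✓ (rhs at j=5; lhs holds on [3,4])
  i=4: ✓ (rhs at j=5; lhs holds on [4,4])
  i=5: ✓ (rhs at j=5)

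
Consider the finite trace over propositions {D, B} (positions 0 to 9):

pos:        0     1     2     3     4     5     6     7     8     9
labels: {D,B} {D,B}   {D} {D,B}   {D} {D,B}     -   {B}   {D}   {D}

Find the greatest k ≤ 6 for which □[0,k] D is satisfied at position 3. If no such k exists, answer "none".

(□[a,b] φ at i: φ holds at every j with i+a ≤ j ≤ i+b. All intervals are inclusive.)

2

D must hold from j=3 onward; find where it first fails.
  j=3: holds
  j=4: holds
  j=5: holds
  j=6: fails
Holds on [3,5], so largest k = 2.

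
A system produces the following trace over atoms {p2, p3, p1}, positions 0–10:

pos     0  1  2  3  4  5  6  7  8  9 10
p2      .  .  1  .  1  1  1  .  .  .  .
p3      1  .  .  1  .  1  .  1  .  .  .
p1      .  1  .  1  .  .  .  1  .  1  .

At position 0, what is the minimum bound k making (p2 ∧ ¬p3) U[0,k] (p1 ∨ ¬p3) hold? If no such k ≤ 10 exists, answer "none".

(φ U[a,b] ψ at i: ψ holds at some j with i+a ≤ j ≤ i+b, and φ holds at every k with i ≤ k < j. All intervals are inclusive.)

none

Need earliest j ≥ 0 with (p1 ∨ ¬p3), and (p2 ∧ ¬p3) at every k in [0,j-1].
  j=0: rhs fails.
  j=1: rhs holds but lhs fails at k=0.
  j=2: rhs holds but lhs fails at k=0.
  j=3: rhs holds but lhs fails at k=0.
  j=4: rhs holds but lhs fails at k=0.
  j=5: rhs fails.
  j=6: rhs holds but lhs fails at k=0.
  j=7: rhs holds but lhs fails at k=0.
  j=8: rhs holds but lhs fails at k=0.
  j=9: rhs holds but lhs fails at k=0.
  j=10: rhs holds but lhs fails at k=0.
No witness within the range → none.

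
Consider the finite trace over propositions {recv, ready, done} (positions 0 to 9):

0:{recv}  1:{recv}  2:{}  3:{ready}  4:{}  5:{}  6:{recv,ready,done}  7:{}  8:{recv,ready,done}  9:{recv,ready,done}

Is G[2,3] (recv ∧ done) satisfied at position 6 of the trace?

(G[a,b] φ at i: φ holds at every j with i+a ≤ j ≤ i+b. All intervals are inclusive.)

Holds

Check (recv ∧ done) at every j in [8,9]:
  j=8: true
  j=9: true
All positions satisfy it → formula holds.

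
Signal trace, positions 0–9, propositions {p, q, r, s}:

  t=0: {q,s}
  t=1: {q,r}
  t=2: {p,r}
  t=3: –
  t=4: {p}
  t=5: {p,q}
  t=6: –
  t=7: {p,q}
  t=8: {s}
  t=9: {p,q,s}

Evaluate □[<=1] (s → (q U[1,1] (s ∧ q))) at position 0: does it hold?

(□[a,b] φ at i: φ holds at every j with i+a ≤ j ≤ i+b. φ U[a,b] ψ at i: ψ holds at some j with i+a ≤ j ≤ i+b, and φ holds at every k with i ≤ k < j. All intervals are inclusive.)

No

Check (s → (q U[1,1] (s ∧ q))) at every j in [0,1]:
  j=0: antecedent true; consequent fails → ✗
  j=1: antecedent false → ✓
Fails at j=0 → formula fails.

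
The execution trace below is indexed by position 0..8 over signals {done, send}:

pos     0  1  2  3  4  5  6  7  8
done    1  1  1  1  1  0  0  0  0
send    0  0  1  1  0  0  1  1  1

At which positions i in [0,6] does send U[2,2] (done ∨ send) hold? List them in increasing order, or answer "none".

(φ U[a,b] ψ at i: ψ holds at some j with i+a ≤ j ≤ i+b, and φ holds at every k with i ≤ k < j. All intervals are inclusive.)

Evaluate at each i in [0,6]:
  i=0: ✗ (lhs fails at k=0 before rhs at j=2)
  i=1: ✗ (lhs fails at k=1 before rhs at j=3)
  i=2: ✓ (rhs at j=4; lhs holds on [2,3])
  i=3: ✗ (no rhs in [5,5])
  i=4: ✗ (lhs fails at k=4 before rhs at j=6)
  i=5: ✗ (lhs fails at k=5 before rhs at j=7)
  i=6: ✓ (rhs at j=8; lhs holds on [6,7])

2, 6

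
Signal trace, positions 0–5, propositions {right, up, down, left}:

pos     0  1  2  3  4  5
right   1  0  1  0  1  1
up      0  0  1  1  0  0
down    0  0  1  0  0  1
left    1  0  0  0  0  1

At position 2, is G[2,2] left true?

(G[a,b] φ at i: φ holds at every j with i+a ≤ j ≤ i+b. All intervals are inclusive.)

Check left at every j in [4,4]:
  j=4: false
Fails at j=4 → formula fails.

Does not hold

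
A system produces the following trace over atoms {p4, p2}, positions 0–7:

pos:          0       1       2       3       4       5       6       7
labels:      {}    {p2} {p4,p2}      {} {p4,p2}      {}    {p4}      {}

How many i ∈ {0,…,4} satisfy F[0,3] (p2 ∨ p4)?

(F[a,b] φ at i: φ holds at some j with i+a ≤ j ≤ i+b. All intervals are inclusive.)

Evaluate at each i in [0,4]:
  i=0: ✓ (witness j=1)
  i=1: ✓ (witness j=1)
  i=2: ✓ (witness j=2)
  i=3: ✓ (witness j=4)
  i=4: ✓ (witness j=4)
Positions where it holds: {0, 1, 2, 3, 4} → 5.

5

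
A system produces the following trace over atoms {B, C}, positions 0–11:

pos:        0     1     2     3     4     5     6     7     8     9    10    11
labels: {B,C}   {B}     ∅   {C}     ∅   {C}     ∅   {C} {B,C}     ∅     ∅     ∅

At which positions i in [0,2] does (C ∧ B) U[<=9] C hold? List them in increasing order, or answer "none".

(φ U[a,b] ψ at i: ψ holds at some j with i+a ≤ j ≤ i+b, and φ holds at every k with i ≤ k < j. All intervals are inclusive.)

0

Evaluate at each i in [0,2]:
  i=0: ✓ (rhs at j=0)
  i=1: ✗ (lhs fails at k=1 before rhs at j=3)
  i=2: ✗ (lhs fails at k=2 before rhs at j=3)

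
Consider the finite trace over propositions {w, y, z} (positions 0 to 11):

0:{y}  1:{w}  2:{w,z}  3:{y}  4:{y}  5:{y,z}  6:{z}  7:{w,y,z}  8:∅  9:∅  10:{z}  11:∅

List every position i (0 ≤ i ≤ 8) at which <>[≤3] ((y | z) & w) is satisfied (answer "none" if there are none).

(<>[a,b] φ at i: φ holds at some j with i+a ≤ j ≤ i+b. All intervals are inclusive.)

Evaluate at each i in [0,8]:
  i=0: ✓ (witness j=2)
  i=1: ✓ (witness j=2)
  i=2: ✓ (witness j=2)
  i=3: ✗ (none in [3,6])
  i=4: ✓ (witness j=7)
  i=5: ✓ (witness j=7)
  i=6: ✓ (witness j=7)
  i=7: ✓ (witness j=7)
  i=8: ✗ (none in [8,11])

0, 1, 2, 4, 5, 6, 7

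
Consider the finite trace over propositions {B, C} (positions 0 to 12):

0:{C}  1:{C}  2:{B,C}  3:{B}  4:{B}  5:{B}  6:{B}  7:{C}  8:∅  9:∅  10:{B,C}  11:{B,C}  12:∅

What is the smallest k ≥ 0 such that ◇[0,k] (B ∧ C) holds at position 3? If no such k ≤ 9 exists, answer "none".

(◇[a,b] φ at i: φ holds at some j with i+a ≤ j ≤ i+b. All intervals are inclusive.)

Scan j = 3,4,… for (B ∧ C):
  j=3: fails
  j=4: fails
  j=5: fails
  j=6: fails
  j=7: fails
  j=8: fails
  j=9: fails
  j=10: holds
First hit at j=10, so smallest k = 10-3 = 7.

7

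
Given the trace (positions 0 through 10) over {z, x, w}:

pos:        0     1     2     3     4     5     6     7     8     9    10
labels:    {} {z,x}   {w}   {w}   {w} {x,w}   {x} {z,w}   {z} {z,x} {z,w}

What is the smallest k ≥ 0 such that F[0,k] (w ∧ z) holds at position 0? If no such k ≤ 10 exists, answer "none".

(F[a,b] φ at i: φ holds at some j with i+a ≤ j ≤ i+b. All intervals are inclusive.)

Scan j = 0,1,… for (w ∧ z):
  j=0: fails
  j=1: fails
  j=2: fails
  j=3: fails
  j=4: fails
  j=5: fails
  j=6: fails
  j=7: holds
First hit at j=7, so smallest k = 7-0 = 7.

7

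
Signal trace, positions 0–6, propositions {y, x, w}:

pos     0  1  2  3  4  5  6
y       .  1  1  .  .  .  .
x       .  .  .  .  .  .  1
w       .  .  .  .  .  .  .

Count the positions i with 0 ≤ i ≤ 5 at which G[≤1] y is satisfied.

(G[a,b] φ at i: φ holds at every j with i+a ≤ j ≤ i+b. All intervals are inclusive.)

Evaluate at each i in [0,5]:
  i=0: ✗ (fails at j=0)
  i=1: ✓ (all of [1,2])
  i=2: ✗ (fails at j=3)
  i=3: ✗ (fails at j=3)
  i=4: ✗ (fails at j=4)
  i=5: ✗ (fails at j=5)
Positions where it holds: {1} → 1.

1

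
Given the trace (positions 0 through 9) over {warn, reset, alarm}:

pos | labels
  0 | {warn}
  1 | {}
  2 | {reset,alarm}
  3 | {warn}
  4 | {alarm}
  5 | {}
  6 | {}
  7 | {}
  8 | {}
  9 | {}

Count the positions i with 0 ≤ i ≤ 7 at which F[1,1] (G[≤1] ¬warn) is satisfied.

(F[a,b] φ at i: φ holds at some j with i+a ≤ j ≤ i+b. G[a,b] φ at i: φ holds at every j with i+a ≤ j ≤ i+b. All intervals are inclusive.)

Evaluate at each i in [0,7]:
  i=0: ✓ (witness j=1)
  i=1: ✗ (none in [2,2])
  i=2: ✗ (none in [3,3])
  i=3: ✓ (witness j=4)
  i=4: ✓ (witness j=5)
  i=5: ✓ (witness j=6)
  i=6: ✓ (witness j=7)
  i=7: ✓ (witness j=8)
Positions where it holds: {0, 3, 4, 5, 6, 7} → 6.

6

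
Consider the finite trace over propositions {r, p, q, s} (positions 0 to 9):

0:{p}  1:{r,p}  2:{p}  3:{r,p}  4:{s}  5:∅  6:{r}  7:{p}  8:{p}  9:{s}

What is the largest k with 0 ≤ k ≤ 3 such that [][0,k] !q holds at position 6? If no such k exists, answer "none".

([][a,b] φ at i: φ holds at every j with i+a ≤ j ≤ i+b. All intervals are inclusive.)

!q must hold from j=6 onward; find where it first fails.
  j=6: holds
  j=7: holds
  j=8: holds
  j=9: holds
Holds through j=9; largest k = 3.

3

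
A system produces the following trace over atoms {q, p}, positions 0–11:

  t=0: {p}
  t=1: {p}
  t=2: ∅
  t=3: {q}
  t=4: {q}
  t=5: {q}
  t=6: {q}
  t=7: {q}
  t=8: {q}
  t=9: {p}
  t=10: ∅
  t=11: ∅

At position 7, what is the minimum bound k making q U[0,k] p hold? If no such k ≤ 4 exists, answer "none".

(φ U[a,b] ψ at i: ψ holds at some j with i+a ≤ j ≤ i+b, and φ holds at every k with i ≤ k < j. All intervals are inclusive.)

Need earliest j ≥ 7 with p, and q at every k in [7,j-1].
  j=7: rhs fails.
  j=8: rhs fails.
  j=9: rhs holds; lhs holds on [7,8]. k = 2.

2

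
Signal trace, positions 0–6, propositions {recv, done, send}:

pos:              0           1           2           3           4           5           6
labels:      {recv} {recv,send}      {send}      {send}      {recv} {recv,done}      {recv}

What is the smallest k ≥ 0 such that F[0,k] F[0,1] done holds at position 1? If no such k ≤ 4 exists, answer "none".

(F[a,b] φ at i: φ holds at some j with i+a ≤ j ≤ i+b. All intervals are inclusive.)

3

Scan j = 1,2,… for F[0,1] done:
  j=1: fails
  j=2: fails
  j=3: fails
  j=4: holds
First hit at j=4, so smallest k = 4-1 = 3.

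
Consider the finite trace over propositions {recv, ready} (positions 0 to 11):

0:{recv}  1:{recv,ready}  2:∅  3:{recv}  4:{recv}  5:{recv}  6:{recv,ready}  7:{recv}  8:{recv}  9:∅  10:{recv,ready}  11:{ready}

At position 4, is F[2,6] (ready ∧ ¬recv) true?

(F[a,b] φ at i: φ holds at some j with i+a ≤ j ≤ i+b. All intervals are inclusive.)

Does not hold

Check (ready ∧ ¬recv) at each j in [6,10]:
  j=6: false
  j=7: false
  j=8: false
  j=9: false
  j=10: false
No position in the window satisfies it → formula fails.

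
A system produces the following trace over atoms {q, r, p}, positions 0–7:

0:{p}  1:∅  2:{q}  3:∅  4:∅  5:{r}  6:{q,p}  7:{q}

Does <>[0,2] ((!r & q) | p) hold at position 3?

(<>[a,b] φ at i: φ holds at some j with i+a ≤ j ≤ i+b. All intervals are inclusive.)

Check ((!r & q) | p) at each j in [3,5]:
  j=3: false
  j=4: false
  j=5: false
No position in the window satisfies it → formula fails.

No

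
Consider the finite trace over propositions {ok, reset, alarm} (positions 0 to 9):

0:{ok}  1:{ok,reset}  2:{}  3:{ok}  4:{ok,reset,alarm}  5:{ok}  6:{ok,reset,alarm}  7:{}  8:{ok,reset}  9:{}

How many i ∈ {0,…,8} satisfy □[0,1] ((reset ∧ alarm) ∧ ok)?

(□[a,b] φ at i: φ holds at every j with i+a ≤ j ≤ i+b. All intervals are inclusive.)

0

Evaluate at each i in [0,8]:
  i=0: ✗ (fails at j=0)
  i=1: ✗ (fails at j=1)
  i=2: ✗ (fails at j=2)
  i=3: ✗ (fails at j=3)
  i=4: ✗ (fails at j=5)
  i=5: ✗ (fails at j=5)
  i=6: ✗ (fails at j=7)
  i=7: ✗ (fails at j=7)
  i=8: ✗ (fails at j=8)
Positions where it holds: {} → 0.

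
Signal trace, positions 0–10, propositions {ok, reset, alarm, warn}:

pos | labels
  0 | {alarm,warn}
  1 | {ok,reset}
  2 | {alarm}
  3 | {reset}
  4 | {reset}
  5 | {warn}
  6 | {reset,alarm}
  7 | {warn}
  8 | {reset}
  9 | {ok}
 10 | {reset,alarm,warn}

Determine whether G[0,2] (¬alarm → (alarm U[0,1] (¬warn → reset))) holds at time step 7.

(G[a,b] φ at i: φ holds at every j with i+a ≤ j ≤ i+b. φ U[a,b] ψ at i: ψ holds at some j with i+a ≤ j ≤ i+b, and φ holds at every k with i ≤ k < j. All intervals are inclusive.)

No

Check (¬alarm → (alarm U[0,1] (¬warn → reset))) at every j in [7,9]:
  j=7: antecedent true; consequent holds → ✓
  j=8: antecedent true; consequent holds → ✓
  j=9: antecedent true; consequent fails → ✗
Fails at j=9 → formula fails.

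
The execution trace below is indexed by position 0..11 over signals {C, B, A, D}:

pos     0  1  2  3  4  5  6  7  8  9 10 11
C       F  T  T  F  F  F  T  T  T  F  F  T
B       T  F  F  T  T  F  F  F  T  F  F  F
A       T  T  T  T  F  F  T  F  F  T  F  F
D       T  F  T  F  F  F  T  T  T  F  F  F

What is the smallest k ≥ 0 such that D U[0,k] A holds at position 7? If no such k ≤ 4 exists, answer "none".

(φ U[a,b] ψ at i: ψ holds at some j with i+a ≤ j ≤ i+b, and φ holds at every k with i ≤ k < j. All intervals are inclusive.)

Need earliest j ≥ 7 with A, and D at every k in [7,j-1].
  j=7: rhs fails.
  j=8: rhs fails.
  j=9: rhs holds; lhs holds on [7,8]. k = 2.

2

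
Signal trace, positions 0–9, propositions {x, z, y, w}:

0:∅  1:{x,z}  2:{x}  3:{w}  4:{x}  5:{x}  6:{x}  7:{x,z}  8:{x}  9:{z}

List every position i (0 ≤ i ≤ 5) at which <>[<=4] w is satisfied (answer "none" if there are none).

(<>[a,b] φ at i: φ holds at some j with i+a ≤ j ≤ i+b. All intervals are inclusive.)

Evaluate at each i in [0,5]:
  i=0: ✓ (witness j=3)
  i=1: ✓ (witness j=3)
  i=2: ✓ (witness j=3)
  i=3: ✓ (witness j=3)
  i=4: ✗ (none in [4,8])
  i=5: ✗ (none in [5,9])

0, 1, 2, 3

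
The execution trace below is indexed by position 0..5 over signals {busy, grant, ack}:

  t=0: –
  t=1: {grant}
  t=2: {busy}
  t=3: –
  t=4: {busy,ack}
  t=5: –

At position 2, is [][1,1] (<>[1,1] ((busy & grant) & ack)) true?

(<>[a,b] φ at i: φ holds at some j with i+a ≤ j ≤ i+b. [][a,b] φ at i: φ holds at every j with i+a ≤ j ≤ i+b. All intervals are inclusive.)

False

Check <>[1,1] ((busy & grant) & ack) at every j in [3,3]:
  j=3: fails (none in [4,4])
Fails at j=3 → formula fails.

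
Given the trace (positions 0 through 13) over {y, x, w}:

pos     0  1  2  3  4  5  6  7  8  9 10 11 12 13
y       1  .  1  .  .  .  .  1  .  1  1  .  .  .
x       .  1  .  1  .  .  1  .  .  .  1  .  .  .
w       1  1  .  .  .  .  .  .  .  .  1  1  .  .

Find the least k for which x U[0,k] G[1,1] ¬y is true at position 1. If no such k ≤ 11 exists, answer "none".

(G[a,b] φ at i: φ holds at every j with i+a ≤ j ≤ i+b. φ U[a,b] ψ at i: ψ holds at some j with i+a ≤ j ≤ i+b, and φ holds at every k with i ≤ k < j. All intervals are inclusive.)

1

Need earliest j ≥ 1 with G[1,1] ¬y, and x at every k in [1,j-1].
  j=1: rhs fails.
  j=2: rhs holds; lhs holds on [1,1]. k = 1.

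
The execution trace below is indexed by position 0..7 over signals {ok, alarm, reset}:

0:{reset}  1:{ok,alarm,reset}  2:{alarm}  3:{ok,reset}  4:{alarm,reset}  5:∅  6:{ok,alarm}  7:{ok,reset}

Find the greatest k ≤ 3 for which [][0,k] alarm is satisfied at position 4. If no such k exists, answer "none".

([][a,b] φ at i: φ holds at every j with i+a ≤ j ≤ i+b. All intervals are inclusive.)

alarm must hold from j=4 onward; find where it first fails.
  j=4: holds
  j=5: fails
Holds on [4,4], so largest k = 0.

0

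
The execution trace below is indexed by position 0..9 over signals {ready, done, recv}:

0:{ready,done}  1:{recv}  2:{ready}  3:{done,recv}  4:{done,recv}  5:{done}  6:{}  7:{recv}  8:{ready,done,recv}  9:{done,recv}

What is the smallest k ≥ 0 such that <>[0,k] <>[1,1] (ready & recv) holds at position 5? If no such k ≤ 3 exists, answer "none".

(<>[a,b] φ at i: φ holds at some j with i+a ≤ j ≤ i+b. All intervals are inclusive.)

Scan j = 5,6,… for <>[1,1] (ready & recv):
  j=5: fails
  j=6: fails
  j=7: holds
First hit at j=7, so smallest k = 7-5 = 2.

2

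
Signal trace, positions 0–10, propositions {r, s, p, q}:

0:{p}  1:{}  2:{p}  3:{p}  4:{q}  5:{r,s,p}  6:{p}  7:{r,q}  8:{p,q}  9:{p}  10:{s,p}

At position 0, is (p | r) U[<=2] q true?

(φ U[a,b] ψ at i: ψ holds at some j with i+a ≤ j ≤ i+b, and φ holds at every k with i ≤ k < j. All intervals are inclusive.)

Need some j in [0,2] with q, and (p | r) at every k in [0,j-1].
  j=0: q false.
  j=1: q false.
  j=2: q false.
No j in the window works → until fails.

False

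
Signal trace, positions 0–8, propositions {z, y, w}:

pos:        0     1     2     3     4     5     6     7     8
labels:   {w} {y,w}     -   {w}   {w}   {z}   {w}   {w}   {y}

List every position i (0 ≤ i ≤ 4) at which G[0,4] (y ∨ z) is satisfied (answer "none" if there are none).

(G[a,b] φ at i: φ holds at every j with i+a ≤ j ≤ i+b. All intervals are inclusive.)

Evaluate at each i in [0,4]:
  i=0: ✗ (fails at j=0)
  i=1: ✗ (fails at j=2)
  i=2: ✗ (fails at j=2)
  i=3: ✗ (fails at j=3)
  i=4: ✗ (fails at j=4)

none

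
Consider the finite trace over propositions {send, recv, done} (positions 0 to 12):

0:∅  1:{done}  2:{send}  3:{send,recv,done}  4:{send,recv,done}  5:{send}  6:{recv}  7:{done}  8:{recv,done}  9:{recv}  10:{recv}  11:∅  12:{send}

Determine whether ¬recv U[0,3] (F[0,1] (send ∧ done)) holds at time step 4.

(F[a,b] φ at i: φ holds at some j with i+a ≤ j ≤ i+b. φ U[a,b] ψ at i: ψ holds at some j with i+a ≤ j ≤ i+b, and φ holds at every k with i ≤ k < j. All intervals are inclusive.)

Need some j in [4,7] with F[0,1] (send ∧ done), and ¬recv at every k in [4,j-1].
  j=4: F[0,1] (send ∧ done) holds; no prefix to check → satisfied.

Yes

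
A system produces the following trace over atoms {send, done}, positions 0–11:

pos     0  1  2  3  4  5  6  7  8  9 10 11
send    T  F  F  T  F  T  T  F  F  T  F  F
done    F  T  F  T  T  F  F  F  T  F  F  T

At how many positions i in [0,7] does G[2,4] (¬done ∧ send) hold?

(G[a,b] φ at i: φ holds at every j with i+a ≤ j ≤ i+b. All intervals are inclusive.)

0

Evaluate at each i in [0,7]:
  i=0: ✗ (fails at j=2)
  i=1: ✗ (fails at j=3)
  i=2: ✗ (fails at j=4)
  i=3: ✗ (fails at j=7)
  i=4: ✗ (fails at j=7)
  i=5: ✗ (fails at j=7)
  i=6: ✗ (fails at j=8)
  i=7: ✗ (fails at j=10)
Positions where it holds: {} → 0.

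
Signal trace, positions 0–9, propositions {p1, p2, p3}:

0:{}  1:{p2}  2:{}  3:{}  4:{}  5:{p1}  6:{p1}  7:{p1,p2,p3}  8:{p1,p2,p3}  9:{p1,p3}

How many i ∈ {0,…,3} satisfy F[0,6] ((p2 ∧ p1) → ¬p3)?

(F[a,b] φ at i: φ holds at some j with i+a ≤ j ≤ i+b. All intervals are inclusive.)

4

Evaluate at each i in [0,3]:
  i=0: ✓ (witness j=0)
  i=1: ✓ (witness j=1)
  i=2: ✓ (witness j=2)
  i=3: ✓ (witness j=3)
Positions where it holds: {0, 1, 2, 3} → 4.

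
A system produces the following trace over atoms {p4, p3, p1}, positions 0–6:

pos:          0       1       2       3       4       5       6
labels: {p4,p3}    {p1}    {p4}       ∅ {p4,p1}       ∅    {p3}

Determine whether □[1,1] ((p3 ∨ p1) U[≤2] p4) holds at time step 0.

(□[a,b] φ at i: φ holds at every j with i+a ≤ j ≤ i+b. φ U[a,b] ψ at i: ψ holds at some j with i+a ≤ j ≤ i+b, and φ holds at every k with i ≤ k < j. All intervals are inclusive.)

Check ((p3 ∨ p1) U[≤2] p4) at every j in [1,1]:
  j=1: holds
All positions satisfy it → formula holds.

True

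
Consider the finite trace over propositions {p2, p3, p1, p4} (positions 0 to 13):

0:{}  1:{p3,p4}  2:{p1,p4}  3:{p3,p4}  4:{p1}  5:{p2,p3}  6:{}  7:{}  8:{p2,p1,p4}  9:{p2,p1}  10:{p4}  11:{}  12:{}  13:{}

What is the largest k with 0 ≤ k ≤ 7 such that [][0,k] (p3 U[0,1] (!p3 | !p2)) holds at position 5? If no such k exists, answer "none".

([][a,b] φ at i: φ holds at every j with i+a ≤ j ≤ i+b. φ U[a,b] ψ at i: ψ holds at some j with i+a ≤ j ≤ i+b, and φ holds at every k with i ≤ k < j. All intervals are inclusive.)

(p3 U[0,1] (!p3 | !p2)) must hold from j=5 onward; find where it first fails.
  j=5: holds
  j=6: holds
  j=7: holds
  j=8: holds
  j=9: holds
  j=10: holds
  j=11: holds
  j=12: holds
Holds through j=12; largest k = 7.

7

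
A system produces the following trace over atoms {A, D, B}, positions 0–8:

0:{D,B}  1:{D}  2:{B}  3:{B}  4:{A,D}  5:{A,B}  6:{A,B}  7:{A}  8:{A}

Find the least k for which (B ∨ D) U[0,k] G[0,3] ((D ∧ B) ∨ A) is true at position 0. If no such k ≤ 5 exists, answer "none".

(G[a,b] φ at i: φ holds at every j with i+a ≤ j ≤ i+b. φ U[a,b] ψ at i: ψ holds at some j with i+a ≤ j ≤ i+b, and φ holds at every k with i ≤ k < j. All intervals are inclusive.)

4

Need earliest j ≥ 0 with G[0,3] ((D ∧ B) ∨ A), and (B ∨ D) at every k in [0,j-1].
  j=0: rhs fails.
  j=1: rhs fails.
  j=2: rhs fails.
  j=3: rhs fails.
  j=4: rhs holds; lhs holds on [0,3]. k = 4.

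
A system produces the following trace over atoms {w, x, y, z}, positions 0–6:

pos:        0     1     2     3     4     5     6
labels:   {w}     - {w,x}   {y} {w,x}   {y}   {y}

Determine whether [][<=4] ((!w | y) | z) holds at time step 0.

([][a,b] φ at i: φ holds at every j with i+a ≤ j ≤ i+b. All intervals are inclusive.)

Check ((!w | y) | z) at every j in [0,4]:
  j=0: false
  j=1: true
  j=2: false
  j=3: true
  j=4: false
Fails at j=0 → formula fails.

Does not hold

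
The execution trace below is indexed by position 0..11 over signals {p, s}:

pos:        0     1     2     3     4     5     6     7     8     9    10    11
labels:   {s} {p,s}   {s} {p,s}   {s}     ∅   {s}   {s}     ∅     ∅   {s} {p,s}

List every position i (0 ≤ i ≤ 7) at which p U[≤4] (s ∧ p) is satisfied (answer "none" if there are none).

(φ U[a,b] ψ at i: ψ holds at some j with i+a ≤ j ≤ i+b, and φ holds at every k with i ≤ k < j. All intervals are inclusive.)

Evaluate at each i in [0,7]:
  i=0: ✗ (lhs fails at k=0 before rhs at j=1)
  i=1: ✓ (rhs at j=1)
  i=2: ✗ (lhs fails at k=2 before rhs at j=3)
  i=3: ✓ (rhs at j=3)
  i=4: ✗ (no rhs in [4,8])
  i=5: ✗ (no rhs in [5,9])
  i=6: ✗ (no rhs in [6,10])
  i=7: ✗ (lhs fails at k=7 before rhs at j=11)

1, 3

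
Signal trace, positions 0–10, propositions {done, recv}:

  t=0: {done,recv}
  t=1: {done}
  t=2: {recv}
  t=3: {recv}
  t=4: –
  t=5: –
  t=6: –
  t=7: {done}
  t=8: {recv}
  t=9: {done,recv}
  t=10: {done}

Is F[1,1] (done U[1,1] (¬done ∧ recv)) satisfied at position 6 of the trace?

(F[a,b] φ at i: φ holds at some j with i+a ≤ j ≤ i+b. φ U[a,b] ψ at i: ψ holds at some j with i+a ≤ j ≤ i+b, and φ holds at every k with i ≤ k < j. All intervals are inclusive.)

True

Check (done U[1,1] (¬done ∧ recv)) at each j in [7,7]:
  j=7: holds
Found at j=7 → formula holds.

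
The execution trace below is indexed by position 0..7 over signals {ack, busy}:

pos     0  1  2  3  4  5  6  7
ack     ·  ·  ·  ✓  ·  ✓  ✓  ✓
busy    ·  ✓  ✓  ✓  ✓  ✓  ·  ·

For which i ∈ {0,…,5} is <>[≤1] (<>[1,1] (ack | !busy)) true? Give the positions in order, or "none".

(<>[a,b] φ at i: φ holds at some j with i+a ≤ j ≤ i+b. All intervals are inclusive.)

Evaluate at each i in [0,5]:
  i=0: ✗ (none in [0,1])
  i=1: ✓ (witness j=2)
  i=2: ✓ (witness j=2)
  i=3: ✓ (witness j=4)
  i=4: ✓ (witness j=4)
  i=5: ✓ (witness j=5)

1, 2, 3, 4, 5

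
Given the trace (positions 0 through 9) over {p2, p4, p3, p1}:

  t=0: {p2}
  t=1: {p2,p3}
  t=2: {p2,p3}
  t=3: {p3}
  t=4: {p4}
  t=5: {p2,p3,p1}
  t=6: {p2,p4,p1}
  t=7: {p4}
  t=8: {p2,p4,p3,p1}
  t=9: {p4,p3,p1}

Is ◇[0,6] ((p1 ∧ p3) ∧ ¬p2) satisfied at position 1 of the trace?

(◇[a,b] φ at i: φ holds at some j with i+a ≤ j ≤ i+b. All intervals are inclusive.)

Check ((p1 ∧ p3) ∧ ¬p2) at each j in [1,7]:
  j=1: false
  j=2: false
  j=3: false
  j=4: false
  j=5: false
  j=6: false
  j=7: false
No position in the window satisfies it → formula fails.

Does not hold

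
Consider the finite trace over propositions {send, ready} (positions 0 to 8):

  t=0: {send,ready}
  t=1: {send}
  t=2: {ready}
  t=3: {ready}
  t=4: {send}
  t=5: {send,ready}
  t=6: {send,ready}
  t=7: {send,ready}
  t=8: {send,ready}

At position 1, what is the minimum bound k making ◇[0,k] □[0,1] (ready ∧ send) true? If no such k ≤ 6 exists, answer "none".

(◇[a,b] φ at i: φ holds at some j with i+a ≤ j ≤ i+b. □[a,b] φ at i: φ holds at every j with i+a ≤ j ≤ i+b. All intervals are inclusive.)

Scan j = 1,2,… for □[0,1] (ready ∧ send):
  j=1: fails
  j=2: fails
  j=3: fails
  j=4: fails
  j=5: holds
First hit at j=5, so smallest k = 5-1 = 4.

4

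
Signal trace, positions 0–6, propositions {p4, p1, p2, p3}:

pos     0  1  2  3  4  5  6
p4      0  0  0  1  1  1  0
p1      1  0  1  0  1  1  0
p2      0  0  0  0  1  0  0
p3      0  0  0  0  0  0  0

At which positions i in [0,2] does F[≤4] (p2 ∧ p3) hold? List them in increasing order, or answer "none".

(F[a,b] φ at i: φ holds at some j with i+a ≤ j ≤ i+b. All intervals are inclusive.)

Evaluate at each i in [0,2]:
  i=0: ✗ (none in [0,4])
  i=1: ✗ (none in [1,5])
  i=2: ✗ (none in [2,6])

none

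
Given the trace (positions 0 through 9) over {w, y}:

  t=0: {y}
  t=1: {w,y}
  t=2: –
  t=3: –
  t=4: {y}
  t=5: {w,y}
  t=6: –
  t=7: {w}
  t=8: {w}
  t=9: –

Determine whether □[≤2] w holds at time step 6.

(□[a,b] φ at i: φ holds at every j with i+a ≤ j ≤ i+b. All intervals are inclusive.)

Does not hold

Check w at every j in [6,8]:
  j=6: false
  j=7: true
  j=8: true
Fails at j=6 → formula fails.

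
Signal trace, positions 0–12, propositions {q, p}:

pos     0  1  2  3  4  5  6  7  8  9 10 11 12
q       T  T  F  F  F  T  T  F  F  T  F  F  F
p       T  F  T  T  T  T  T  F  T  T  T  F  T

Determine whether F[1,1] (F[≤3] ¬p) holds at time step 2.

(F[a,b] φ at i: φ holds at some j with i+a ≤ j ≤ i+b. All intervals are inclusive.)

No

Check F[≤3] ¬p at each j in [3,3]:
  j=3: fails (none in [3,6])
No position in the window satisfies it → formula fails.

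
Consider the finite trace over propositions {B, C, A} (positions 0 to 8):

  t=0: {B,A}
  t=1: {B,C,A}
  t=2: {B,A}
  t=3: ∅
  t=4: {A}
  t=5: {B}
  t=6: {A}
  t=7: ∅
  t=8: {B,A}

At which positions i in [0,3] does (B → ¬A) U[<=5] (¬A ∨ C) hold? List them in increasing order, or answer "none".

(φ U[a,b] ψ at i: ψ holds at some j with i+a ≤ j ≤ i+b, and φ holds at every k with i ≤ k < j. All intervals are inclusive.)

Evaluate at each i in [0,3]:
  i=0: ✗ (lhs fails at k=0 before rhs at j=1)
  i=1: ✓ (rhs at j=1)
  i=2: ✗ (lhs fails at k=2 before rhs at j=3)
  i=3: ✓ (rhs at j=3)

1, 3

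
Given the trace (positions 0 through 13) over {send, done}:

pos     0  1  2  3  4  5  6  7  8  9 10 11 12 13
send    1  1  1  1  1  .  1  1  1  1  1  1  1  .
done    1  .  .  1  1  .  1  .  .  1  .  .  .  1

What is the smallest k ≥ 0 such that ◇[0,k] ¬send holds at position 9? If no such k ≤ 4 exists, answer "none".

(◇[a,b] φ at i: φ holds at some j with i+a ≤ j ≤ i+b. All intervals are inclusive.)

4

Scan j = 9,10,… for ¬send:
  j=9: fails
  j=10: fails
  j=11: fails
  j=12: fails
  j=13: holds
First hit at j=13, so smallest k = 13-9 = 4.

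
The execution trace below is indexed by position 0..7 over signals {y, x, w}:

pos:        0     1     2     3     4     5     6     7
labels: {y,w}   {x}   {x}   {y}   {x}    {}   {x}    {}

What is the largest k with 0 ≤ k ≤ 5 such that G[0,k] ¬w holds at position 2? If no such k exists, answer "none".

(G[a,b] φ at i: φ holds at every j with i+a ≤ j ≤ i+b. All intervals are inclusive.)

5

¬w must hold from j=2 onward; find where it first fails.
  j=2: holds
  j=3: holds
  j=4: holds
  j=5: holds
  j=6: holds
  j=7: holds
Holds through j=7; largest k = 5.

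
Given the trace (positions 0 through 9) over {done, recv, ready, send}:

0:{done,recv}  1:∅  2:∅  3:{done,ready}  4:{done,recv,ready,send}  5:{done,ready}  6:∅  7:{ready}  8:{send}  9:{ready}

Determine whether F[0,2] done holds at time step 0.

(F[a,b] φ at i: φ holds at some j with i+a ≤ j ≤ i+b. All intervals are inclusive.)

Check done at each j in [0,2]:
  j=0: true
  j=1: false
  j=2: false
Found at j=0 → formula holds.

Holds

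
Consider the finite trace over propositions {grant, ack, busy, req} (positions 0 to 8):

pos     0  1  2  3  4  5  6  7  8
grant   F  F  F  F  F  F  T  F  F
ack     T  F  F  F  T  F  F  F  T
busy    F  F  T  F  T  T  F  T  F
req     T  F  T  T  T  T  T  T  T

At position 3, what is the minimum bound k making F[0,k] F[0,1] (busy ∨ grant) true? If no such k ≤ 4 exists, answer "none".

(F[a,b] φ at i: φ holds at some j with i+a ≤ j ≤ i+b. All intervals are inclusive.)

0

Scan j = 3,4,… for F[0,1] (busy ∨ grant):
  j=3: holds
First hit at j=3, so smallest k = 3-3 = 0.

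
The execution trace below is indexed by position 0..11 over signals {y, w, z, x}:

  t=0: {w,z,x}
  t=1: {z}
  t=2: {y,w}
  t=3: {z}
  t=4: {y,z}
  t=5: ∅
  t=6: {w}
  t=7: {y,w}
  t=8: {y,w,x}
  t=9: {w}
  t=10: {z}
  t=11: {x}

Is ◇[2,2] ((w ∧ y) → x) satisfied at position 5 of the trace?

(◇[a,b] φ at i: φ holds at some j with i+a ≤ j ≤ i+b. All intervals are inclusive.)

Check ((w ∧ y) → x) at each j in [7,7]:
  j=7: false
No position in the window satisfies it → formula fails.

Does not hold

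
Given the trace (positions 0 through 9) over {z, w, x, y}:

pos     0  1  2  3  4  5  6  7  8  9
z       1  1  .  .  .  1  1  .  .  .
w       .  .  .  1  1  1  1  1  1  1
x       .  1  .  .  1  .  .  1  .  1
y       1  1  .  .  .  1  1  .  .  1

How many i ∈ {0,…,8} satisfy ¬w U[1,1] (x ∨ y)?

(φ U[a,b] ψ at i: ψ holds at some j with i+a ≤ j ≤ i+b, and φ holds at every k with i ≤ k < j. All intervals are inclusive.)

1

Evaluate at each i in [0,8]:
  i=0: ✓ (rhs at j=1; lhs holds on [0,0])
  i=1: ✗ (no rhs in [2,2])
  i=2: ✗ (no rhs in [3,3])
  i=3: ✗ (lhs fails at k=3 before rhs at j=4)
  i=4: ✗ (lhs fails at k=4 before rhs at j=5)
  i=5: ✗ (lhs fails at k=5 before rhs at j=6)
  i=6: ✗ (lhs fails at k=6 before rhs at j=7)
  i=7: ✗ (no rhs in [8,8])
  i=8: ✗ (lhs fails at k=8 before rhs at j=9)
Positions where it holds: {0} → 1.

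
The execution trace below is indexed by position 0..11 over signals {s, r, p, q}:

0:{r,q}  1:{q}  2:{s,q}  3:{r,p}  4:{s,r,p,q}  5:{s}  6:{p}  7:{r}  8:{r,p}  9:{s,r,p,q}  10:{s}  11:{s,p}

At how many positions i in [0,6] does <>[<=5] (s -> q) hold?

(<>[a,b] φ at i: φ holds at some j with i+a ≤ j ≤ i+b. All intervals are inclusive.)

Evaluate at each i in [0,6]:
  i=0: ✓ (witness j=0)
  i=1: ✓ (witness j=1)
  i=2: ✓ (witness j=2)
  i=3: ✓ (witness j=3)
  i=4: ✓ (witness j=4)
  i=5: ✓ (witness j=6)
  i=6: ✓ (witness j=6)
Positions where it holds: {0, 1, 2, 3, 4, 5, 6} → 7.

7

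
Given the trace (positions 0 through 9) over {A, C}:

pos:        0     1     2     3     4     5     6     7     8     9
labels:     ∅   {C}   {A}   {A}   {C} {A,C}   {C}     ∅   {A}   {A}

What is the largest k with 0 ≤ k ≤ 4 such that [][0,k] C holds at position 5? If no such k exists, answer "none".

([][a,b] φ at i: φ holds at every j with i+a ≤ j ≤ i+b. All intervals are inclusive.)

1

C must hold from j=5 onward; find where it first fails.
  j=5: holds
  j=6: holds
  j=7: fails
Holds on [5,6], so largest k = 1.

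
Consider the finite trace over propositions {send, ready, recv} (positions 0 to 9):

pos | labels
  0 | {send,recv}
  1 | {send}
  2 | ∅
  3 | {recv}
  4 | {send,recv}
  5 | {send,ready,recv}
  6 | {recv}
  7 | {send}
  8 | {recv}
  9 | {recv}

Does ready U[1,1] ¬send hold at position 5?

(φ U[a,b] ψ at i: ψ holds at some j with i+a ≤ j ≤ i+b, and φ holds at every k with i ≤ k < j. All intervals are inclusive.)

Holds

Need some j in [6,6] with ¬send, and ready at every k in [5,j-1].
  j=6: ¬send holds; ready holds at every k in [5,5] → satisfied.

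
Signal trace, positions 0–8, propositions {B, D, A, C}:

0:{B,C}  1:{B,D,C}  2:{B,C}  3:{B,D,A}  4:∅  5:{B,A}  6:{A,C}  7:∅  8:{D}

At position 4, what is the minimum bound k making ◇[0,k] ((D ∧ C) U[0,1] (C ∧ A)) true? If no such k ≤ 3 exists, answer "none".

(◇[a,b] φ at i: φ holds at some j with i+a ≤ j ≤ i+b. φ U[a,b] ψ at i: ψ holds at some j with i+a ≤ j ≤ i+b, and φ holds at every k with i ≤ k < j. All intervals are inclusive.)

2

Scan j = 4,5,… for ((D ∧ C) U[0,1] (C ∧ A)):
  j=4: fails
  j=5: fails
  j=6: holds
First hit at j=6, so smallest k = 6-4 = 2.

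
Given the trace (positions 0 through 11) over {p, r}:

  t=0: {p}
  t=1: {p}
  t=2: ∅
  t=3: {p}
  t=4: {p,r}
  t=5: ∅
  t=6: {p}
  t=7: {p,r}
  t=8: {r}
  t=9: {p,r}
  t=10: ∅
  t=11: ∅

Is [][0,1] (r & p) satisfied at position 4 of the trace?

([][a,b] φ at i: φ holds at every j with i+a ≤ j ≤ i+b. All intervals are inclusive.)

False

Check (r & p) at every j in [4,5]:
  j=4: true
  j=5: false
Fails at j=5 → formula fails.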